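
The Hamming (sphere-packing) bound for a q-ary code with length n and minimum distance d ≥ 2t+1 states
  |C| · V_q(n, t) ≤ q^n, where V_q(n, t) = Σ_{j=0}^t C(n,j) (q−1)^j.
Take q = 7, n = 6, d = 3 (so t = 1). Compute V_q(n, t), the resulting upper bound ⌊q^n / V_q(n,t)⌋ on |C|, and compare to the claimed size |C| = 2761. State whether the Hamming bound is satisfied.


V_q(n, t) = 37, q^n = 117649, Hamming bound = 3179, |C| = 2761 ≤ bound (satisfied).

Step 1: Compute V_q(n, t) = Σ_{j=0}^1 C(n, j) (q−1)^j.
  j = 0: C(6,0)·(6)^0 = 1·1 = 1.
  j = 1: C(6,1)·(6)^1 = 6·6 = 36.
  V_q(n, t) = 1 + 36 = 37.
Step 2: q^n = 7^6 = 117649.
Step 3: Hamming bound ⌊q^n / V_q(n,t)⌋ = ⌊117649/37⌋ = 3179.
Step 4: Compare |C| = 2761 to 3179: satisfied.
The claimed |C| lies below the Hamming bound.


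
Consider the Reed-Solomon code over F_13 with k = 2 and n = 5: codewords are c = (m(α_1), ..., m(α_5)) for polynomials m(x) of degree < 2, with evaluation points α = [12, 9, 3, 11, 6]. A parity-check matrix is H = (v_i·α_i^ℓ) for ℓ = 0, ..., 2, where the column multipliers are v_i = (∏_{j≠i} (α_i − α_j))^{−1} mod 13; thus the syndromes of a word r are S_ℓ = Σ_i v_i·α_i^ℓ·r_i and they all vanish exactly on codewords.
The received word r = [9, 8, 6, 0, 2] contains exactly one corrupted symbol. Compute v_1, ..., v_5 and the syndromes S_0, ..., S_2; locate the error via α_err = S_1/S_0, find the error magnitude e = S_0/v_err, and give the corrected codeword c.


S = (7, 3, 5), error at position 5, error magnitude e = 8, c = [9, 8, 6, 0, 7].

Step 1: column multipliers v_i = (∏_{j≠i}(α_i − α_j))^{−1} mod 13.
  i = 1 (α = 12): (12−9)(12−3)(12−11)(12−6) = 3·9·1·6 = 162 ≡ 6, so v_1 = 6^{−1} = 11 (mod 13).
  i = 2 (α = 9): (9−12)(9−3)(9−11)(9−6) = (−3)·6·(−2)·3 = 108 ≡ 4, so v_2 = 4^{−1} = 10 (mod 13).
  i = 3 (α = 3): (3−12)(3−9)(3−11)(3−6) = (−9)·(−6)·(−8)·(−3) = 1296 ≡ 9, so v_3 = 9^{−1} = 3 (mod 13).
  i = 4 (α = 11): (11−12)(11−9)(11−3)(11−6) = (−1)·2·8·5 = −80 ≡ 11, so v_4 = 11^{−1} = 6 (mod 13).
  i = 5 (α = 6): (6−12)(6−9)(6−3)(6−11) = (−6)·(−3)·3·(−5) = −270 ≡ 3, so v_5 = 3^{−1} = 9 (mod 13).
  v = [11, 10, 3, 6, 9].
Step 2: syndromes of r = [9, 8, 6, 0, 2] (all sums mod 13).
  S_0 = Σ v_i r_i = 11·9 + 10·8 + 3·6 + 6·0 + 9·2 = 215 ≡ 7.
  S_1 = Σ v_i α_i r_i = 11·12·9 + 10·9·8 + 3·3·6 + 6·11·0 + 9·6·2 = 2070 ≡ 3.
  α_i^2 mod 13 = [1, 3, 9, 4, 10].
  S_2 = Σ v_i α_i^2 r_i = 11·1·9 + 10·3·8 + 3·9·6 + 6·4·0 + 9·10·2 = 681 ≡ 5.
  S = (7, 3, 5) ≠ 0, so r is not a codeword (an error is present).
Step 3: locate the error. For a single error e at position i, S_ℓ = v_i·e·α_i^ℓ, so α_err = S_1/S_0.
  S_0^{−1} = 7^{−1} = 2 (mod 13), so α_err = 3·2 = 6 ≡ 6 = α_5. Error position i = 5.
  Consistency check: S_2/S_1 = 5·9 = 45 ≡ 6 = α_err ✓ (single-error assumption holds).
Step 4: error magnitude e = S_0/v_5 = S_0·∏_{j≠5}(α_5 − α_j) = 7·3 = 21 ≡ 8 (mod 13).
Step 5: correct position 5: c_5 = r_5 − e = 2 − 8 ≡ 7 (mod 13). Hence c = [9, 8, 6, 0, 7].
  Check: interpolating c through the α_i gives m(x) = 5 + 9·x (degree < 2) with m(α_i) = c_i for every i, so c is indeed a codeword.


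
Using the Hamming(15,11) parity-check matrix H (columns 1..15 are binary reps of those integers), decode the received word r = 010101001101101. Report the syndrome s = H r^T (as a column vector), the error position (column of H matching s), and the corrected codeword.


s = (1, 1, 0, 1)^T, error position = 13, corrected codeword c = 010101001101001

Compute s = H r^T mod 2 one row at a time:
  s_1 = 0 + 1 + 1 + 0 + 1 + 1 + 0 + 1 = 5 ≡ 1 (mod 2).
  s_2 = 1 + 0 + 1 + 0 + 1 + 1 + 0 + 1 = 5 ≡ 1 (mod 2).
  s_3 = 1 + 0 + 1 + 0 + 1 + 0 + 0 + 1 = 4 ≡ 0 (mod 2).
  s_4 = 0 + 0 + 0 + 0 + 1 + 0 + 1 + 1 = 3 ≡ 1 (mod 2).
s = (1, 1, 0, 1)^T — this equals column 13 of H (binary 1101), so error is at position 13.
Correct: flip bit 13 of r = 010101001101101 to get c = 010101001101001.


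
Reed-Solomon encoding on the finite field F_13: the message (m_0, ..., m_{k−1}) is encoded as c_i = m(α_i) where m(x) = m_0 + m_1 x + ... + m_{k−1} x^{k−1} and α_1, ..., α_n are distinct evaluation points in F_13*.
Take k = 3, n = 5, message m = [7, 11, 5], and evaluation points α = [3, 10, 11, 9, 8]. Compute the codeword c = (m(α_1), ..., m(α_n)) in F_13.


c = [7, 6, 5, 4, 12]

Message polynomial: m(x) = 7 + 11·x + 5·x^2 (mod 13).
For each evaluation point α_i, compute m(α_i) mod 13:
  α_1 = 3: Horner steps 5 → 0 → 7, so m(3) = 7.
  α_2 = 10: Horner steps 5 → 9 → 6, so m(10) = 6.
  α_3 = 11: Horner steps 5 → 1 → 5, so m(11) = 5.
  α_4 = 9: Horner steps 5 → 4 → 4, so m(9) = 4.
  α_5 = 8: Horner steps 5 → 12 → 12, so m(8) = 12.
Codeword c = [7, 6, 5, 4, 12] ∈ F_13^5.


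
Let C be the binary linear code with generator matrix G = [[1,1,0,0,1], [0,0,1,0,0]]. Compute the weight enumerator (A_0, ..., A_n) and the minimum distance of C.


Weight distribution: A_0 = 1, A_1 = 1, A_3 = 1, A_4 = 1. Minimum distance d = 1.

Enumerate all 2^2 = 4 messages m ∈ F_2^2.
For each, compute codeword c = mG in F_2^5, then tally its weight.
  m = 00 → c = 00000, weight = 0.
  m = 10 → c = 11001, weight = 3.
  m = 01 → c = 00100, weight = 1.
  m = 11 → c = 11101, weight = 4.
Tally weights:
  weight 0: 1 codewords.
  weight 1: 1 codewords.
  weight 3: 1 codewords.
  weight 4: 1 codewords.
Minimum distance d = smallest w > 0 with A_w > 0 = 1.
Sanity: Σ A_w = 4 = 2^2 = 4 ✓.


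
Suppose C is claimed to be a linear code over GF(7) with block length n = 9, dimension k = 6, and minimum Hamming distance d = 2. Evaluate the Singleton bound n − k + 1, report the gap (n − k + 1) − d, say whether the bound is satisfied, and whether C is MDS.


Singleton RHS = n − k + 1 = 4, slack = 2, bound satisfied, not MDS.

Singleton bound: d ≤ n − k + 1.
Here n = 9, k = 6, so n − k + 1 = 4.
Given d = 2, check d ≤ 4: YES.
Slack = (n − k + 1) − d = 2.
The code is NOT MDS (slack = 2 > 0).
Description: the claimed parameters are [9, 6, 2]_7; such a code would be non-MDS.


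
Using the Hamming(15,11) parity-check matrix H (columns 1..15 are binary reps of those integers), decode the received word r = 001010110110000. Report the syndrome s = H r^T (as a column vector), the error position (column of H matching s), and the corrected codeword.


s = (1, 0, 0, 0)^T, error position = 8, corrected codeword c = 001010100110000

Compute s = H r^T mod 2 one row at a time:
  s_1 = 1 + 0 + 1 + 1 + 0 + 0 + 0 + 0 = 3 ≡ 1 (mod 2).
  s_2 = 0 + 1 + 0 + 1 + 0 + 0 + 0 + 0 = 2 ≡ 0 (mod 2).
  s_3 = 0 + 1 + 0 + 1 + 1 + 1 + 0 + 0 = 4 ≡ 0 (mod 2).
  s_4 = 0 + 1 + 1 + 1 + 0 + 1 + 0 + 0 = 4 ≡ 0 (mod 2).
s = (1, 0, 0, 0)^T — this equals column 8 of H (binary 1000), so error is at position 8.
Correct: flip bit 8 of r = 001010110110000 to get c = 001010100110000.


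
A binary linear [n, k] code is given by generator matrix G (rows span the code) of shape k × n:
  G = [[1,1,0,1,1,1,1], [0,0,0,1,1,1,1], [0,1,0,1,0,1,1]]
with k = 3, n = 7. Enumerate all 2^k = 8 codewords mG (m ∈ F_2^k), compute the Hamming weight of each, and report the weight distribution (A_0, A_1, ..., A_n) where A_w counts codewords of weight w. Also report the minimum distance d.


Weight distribution: A_0 = 1, A_2 = 3, A_4 = 3, A_6 = 1. Minimum distance d = 2.

Enumerate all 2^3 = 8 messages m ∈ F_2^3.
For each, compute codeword c = mG in F_2^7, then tally its weight.
  m = 000 → c = 0000000, weight = 0.
  m = 100 → c = 1101111, weight = 6.
  m = 010 → c = 0001111, weight = 4.
  m = 110 → c = 1100000, weight = 2.
  m = 001 → c = 0101011, weight = 4.
  m = 101 → c = 1000100, weight = 2.
  m = 011 → c = 0100100, weight = 2.
  m = 111 → c = 1001011, weight = 4.
Tally weights:
  weight 0: 1 codewords.
  weight 2: 3 codewords.
  weight 4: 3 codewords.
  weight 6: 1 codewords.
Minimum distance d = smallest w > 0 with A_w > 0 = 2.
Sanity: Σ A_w = 8 = 2^3 = 8 ✓.


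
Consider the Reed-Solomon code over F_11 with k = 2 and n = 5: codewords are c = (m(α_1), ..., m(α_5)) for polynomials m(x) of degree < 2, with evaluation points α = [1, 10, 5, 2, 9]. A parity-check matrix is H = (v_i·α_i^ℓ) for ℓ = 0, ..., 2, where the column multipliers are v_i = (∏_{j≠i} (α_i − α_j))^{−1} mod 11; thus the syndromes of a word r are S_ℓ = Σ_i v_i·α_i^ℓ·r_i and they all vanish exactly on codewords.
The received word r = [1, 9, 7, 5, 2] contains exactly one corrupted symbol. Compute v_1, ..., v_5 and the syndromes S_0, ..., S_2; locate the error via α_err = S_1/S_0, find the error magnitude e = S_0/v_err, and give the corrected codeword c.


S = (1, 2, 4), error at position 4, error magnitude e = 8, c = [1, 9, 7, 8, 2].

Step 1: column multipliers v_i = (∏_{j≠i}(α_i − α_j))^{−1} mod 11.
  i = 1 (α = 1): (1−10)(1−5)(1−2)(1−9) = (−9)·(−4)·(−1)·(−8) = 288 ≡ 2, so v_1 = 2^{−1} = 6 (mod 11).
  i = 2 (α = 10): (10−1)(10−5)(10−2)(10−9) = 9·5·8·1 = 360 ≡ 8, so v_2 = 8^{−1} = 7 (mod 11).
  i = 3 (α = 5): (5−1)(5−10)(5−2)(5−9) = 4·(−5)·3·(−4) = 240 ≡ 9, so v_3 = 9^{−1} = 5 (mod 11).
  i = 4 (α = 2): (2−1)(2−10)(2−5)(2−9) = 1·(−8)·(−3)·(−7) = −168 ≡ 8, so v_4 = 8^{−1} = 7 (mod 11).
  i = 5 (α = 9): (9−1)(9−10)(9−5)(9−2) = 8·(−1)·4·7 = −224 ≡ 7, so v_5 = 7^{−1} = 8 (mod 11).
  v = [6, 7, 5, 7, 8].
Step 2: syndromes of r = [1, 9, 7, 5, 2] (all sums mod 11).
  S_0 = Σ v_i r_i = 6·1 + 7·9 + 5·7 + 7·5 + 8·2 = 155 ≡ 1.
  S_1 = Σ v_i α_i r_i = 6·1·1 + 7·10·9 + 5·5·7 + 7·2·5 + 8·9·2 = 1025 ≡ 2.
  α_i^2 mod 11 = [1, 1, 3, 4, 4].
  S_2 = Σ v_i α_i^2 r_i = 6·1·1 + 7·1·9 + 5·3·7 + 7·4·5 + 8·4·2 = 378 ≡ 4.
  S = (1, 2, 4) ≠ 0, so r is not a codeword (an error is present).
Step 3: locate the error. For a single error e at position i, S_ℓ = v_i·e·α_i^ℓ, so α_err = S_1/S_0.
  S_0^{−1} = 1^{−1} = 1 (mod 11), so α_err = 2·1 = 2 ≡ 2 = α_4. Error position i = 4.
  Consistency check: S_2/S_1 = 4·6 = 24 ≡ 2 = α_err ✓ (single-error assumption holds).
Step 4: error magnitude e = S_0/v_4 = S_0·∏_{j≠4}(α_4 − α_j) = 1·8 = 8 ≡ 8 (mod 11).
Step 5: correct position 4: c_4 = r_4 − e = 5 − 8 ≡ 8 (mod 11). Hence c = [1, 9, 7, 8, 2].
  Check: interpolating c through the α_i gives m(x) = 5 + 7·x (degree < 2) with m(α_i) = c_i for every i, so c is indeed a codeword.


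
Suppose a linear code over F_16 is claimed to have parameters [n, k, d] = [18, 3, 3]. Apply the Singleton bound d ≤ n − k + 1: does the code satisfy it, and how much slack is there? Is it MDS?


Singleton RHS = n − k + 1 = 16, slack = 13, bound satisfied, not MDS.

Singleton bound: d ≤ n − k + 1.
Here n = 18, k = 3, so n − k + 1 = 16.
Given d = 3, check d ≤ 16: YES.
Slack = (n − k + 1) − d = 13.
The code is NOT MDS (slack = 13 > 0).
Description: the claimed parameters are [18, 3, 3]_16; such a code would be non-MDS.


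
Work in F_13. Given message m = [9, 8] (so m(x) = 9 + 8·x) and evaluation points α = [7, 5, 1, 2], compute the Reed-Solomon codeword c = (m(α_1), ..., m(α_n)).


c = [0, 10, 4, 12]

Message polynomial: m(x) = 9 + 8·x (mod 13).
For each evaluation point α_i, compute m(α_i) mod 13:
  α_1 = 7: Horner steps 8 → 0, so m(7) = 0.
  α_2 = 5: Horner steps 8 → 10, so m(5) = 10.
  α_3 = 1: Horner steps 8 → 4, so m(1) = 4.
  α_4 = 2: Horner steps 8 → 12, so m(2) = 12.
Codeword c = [0, 10, 4, 12] ∈ F_13^4.


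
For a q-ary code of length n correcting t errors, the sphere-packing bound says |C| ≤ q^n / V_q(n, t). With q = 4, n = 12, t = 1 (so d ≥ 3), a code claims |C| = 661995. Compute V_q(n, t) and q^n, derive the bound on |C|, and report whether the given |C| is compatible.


V_q(n, t) = 37, q^n = 16777216, Hamming bound = 453438, |C| = 661995 > bound (violated).

Step 1: Compute V_q(n, t) = Σ_{j=0}^1 C(n, j) (q−1)^j.
  j = 0: C(12,0)·(3)^0 = 1·1 = 1.
  j = 1: C(12,1)·(3)^1 = 12·3 = 36.
  V_q(n, t) = 1 + 36 = 37.
Step 2: q^n = 4^12 = 16777216.
Step 3: Hamming bound ⌊q^n / V_q(n,t)⌋ = ⌊16777216/37⌋ = 453438.
Step 4: Compare |C| = 661995 to 453438: violated.
The claimed |C| lies above the Hamming bound, so no 4-ary code of length 12 with d ≥ 3 can have 661995 codewords.


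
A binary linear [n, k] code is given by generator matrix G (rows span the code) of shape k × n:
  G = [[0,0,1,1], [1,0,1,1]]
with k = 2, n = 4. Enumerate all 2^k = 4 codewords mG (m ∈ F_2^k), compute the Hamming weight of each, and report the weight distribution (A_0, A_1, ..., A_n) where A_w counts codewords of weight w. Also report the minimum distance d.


Weight distribution: A_0 = 1, A_1 = 1, A_2 = 1, A_3 = 1. Minimum distance d = 1.

Enumerate all 2^2 = 4 messages m ∈ F_2^2.
For each, compute codeword c = mG in F_2^4, then tally its weight.
  m = 00 → c = 0000, weight = 0.
  m = 10 → c = 0011, weight = 2.
  m = 01 → c = 1011, weight = 3.
  m = 11 → c = 1000, weight = 1.
Tally weights:
  weight 0: 1 codewords.
  weight 1: 1 codewords.
  weight 2: 1 codewords.
  weight 3: 1 codewords.
Minimum distance d = smallest w > 0 with A_w > 0 = 1.
Sanity: Σ A_w = 4 = 2^2 = 4 ✓.


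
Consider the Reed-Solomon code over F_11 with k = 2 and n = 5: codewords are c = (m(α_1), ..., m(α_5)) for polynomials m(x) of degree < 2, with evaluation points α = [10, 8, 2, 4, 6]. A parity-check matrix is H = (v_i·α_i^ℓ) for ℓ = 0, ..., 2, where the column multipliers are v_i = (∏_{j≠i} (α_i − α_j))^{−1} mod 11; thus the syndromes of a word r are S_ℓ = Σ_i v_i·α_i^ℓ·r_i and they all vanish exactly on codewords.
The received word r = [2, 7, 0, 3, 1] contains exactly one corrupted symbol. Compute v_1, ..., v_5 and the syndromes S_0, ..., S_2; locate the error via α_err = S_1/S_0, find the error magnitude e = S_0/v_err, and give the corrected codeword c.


S = (10, 7, 6), error at position 4, error magnitude e = 8, c = [2, 7, 0, 6, 1].

Step 1: column multipliers v_i = (∏_{j≠i}(α_i − α_j))^{−1} mod 11.
  i = 1 (α = 10): (10−8)(10−2)(10−4)(10−6) = 2·8·6·4 = 384 ≡ 10, so v_1 = 10^{−1} = 10 (mod 11).
  i = 2 (α = 8): (8−10)(8−2)(8−4)(8−6) = (−2)·6·4·2 = −96 ≡ 3, so v_2 = 3^{−1} = 4 (mod 11).
  i = 3 (α = 2): (2−10)(2−8)(2−4)(2−6) = (−8)·(−6)·(−2)·(−4) = 384 ≡ 10, so v_3 = 10^{−1} = 10 (mod 11).
  i = 4 (α = 4): (4−10)(4−8)(4−2)(4−6) = (−6)·(−4)·2·(−2) = −96 ≡ 3, so v_4 = 3^{−1} = 4 (mod 11).
  i = 5 (α = 6): (6−10)(6−8)(6−2)(6−4) = (−4)·(−2)·4·2 = 64 ≡ 9, so v_5 = 9^{−1} = 5 (mod 11).
  v = [10, 4, 10, 4, 5].
Step 2: syndromes of r = [2, 7, 0, 3, 1] (all sums mod 11).
  S_0 = Σ v_i r_i = 10·2 + 4·7 + 10·0 + 4·3 + 5·1 = 65 ≡ 10.
  S_1 = Σ v_i α_i r_i = 10·10·2 + 4·8·7 + 10·2·0 + 4·4·3 + 5·6·1 = 502 ≡ 7.
  α_i^2 mod 11 = [1, 9, 4, 5, 3].
  S_2 = Σ v_i α_i^2 r_i = 10·1·2 + 4·9·7 + 10·4·0 + 4·5·3 + 5·3·1 = 347 ≡ 6.
  S = (10, 7, 6) ≠ 0, so r is not a codeword (an error is present).
Step 3: locate the error. For a single error e at position i, S_ℓ = v_i·e·α_i^ℓ, so α_err = S_1/S_0.
  S_0^{−1} = 10^{−1} = 10 (mod 11), so α_err = 7·10 = 70 ≡ 4 = α_4. Error position i = 4.
  Consistency check: S_2/S_1 = 6·8 = 48 ≡ 4 = α_err ✓ (single-error assumption holds).
Step 4: error magnitude e = S_0/v_4 = S_0·∏_{j≠4}(α_4 − α_j) = 10·3 = 30 ≡ 8 (mod 11).
Step 5: correct position 4: c_4 = r_4 − e = 3 − 8 ≡ 6 (mod 11). Hence c = [2, 7, 0, 6, 1].
  Check: interpolating c through the α_i gives m(x) = 5 + 3·x (degree < 2) with m(α_i) = c_i for every i, so c is indeed a codeword.


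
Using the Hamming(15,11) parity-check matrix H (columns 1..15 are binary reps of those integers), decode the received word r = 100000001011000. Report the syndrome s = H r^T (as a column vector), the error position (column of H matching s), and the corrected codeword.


s = (1, 1, 1, 1)^T, error position = 15, corrected codeword c = 100000001011001

Compute s = H r^T mod 2 one row at a time:
  s_1 = 0 + 1 + 0 + 1 + 1 + 0 + 0 + 0 = 3 ≡ 1 (mod 2).
  s_2 = 0 + 0 + 0 + 0 + 1 + 0 + 0 + 0 = 1 ≡ 1 (mod 2).
  s_3 = 0 + 0 + 0 + 0 + 0 + 1 + 0 + 0 = 1 ≡ 1 (mod 2).
  s_4 = 1 + 0 + 0 + 0 + 1 + 1 + 0 + 0 = 3 ≡ 1 (mod 2).
s = (1, 1, 1, 1)^T — this equals column 15 of H (binary 1111), so error is at position 15.
Correct: flip bit 15 of r = 100000001011000 to get c = 100000001011001.


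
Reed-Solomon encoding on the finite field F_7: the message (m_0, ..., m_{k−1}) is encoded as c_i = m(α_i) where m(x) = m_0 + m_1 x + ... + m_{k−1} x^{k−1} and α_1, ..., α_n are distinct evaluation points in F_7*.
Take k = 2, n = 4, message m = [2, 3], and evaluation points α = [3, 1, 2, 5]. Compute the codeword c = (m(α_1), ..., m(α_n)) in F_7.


c = [4, 5, 1, 3]

Message polynomial: m(x) = 2 + 3·x (mod 7).
For each evaluation point α_i, compute m(α_i) mod 7:
  α_1 = 3: Horner steps 3 → 4, so m(3) = 4.
  α_2 = 1: Horner steps 3 → 5, so m(1) = 5.
  α_3 = 2: Horner steps 3 → 1, so m(2) = 1.
  α_4 = 5: Horner steps 3 → 3, so m(5) = 3.
Codeword c = [4, 5, 1, 3] ∈ F_7^4.


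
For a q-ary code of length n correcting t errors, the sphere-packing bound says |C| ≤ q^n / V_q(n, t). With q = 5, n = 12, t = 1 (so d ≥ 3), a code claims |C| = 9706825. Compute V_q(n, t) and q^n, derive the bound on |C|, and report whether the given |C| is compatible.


V_q(n, t) = 49, q^n = 244140625, Hamming bound = 4982461, |C| = 9706825 > bound (violated).

Step 1: Compute V_q(n, t) = Σ_{j=0}^1 C(n, j) (q−1)^j.
  j = 0: C(12,0)·(4)^0 = 1·1 = 1.
  j = 1: C(12,1)·(4)^1 = 12·4 = 48.
  V_q(n, t) = 1 + 48 = 49.
Step 2: q^n = 5^12 = 244140625.
Step 3: Hamming bound ⌊q^n / V_q(n,t)⌋ = ⌊244140625/49⌋ = 4982461.
Step 4: Compare |C| = 9706825 to 4982461: violated.
The claimed |C| lies above the Hamming bound, so no 5-ary code of length 12 with d ≥ 3 can have 9706825 codewords.


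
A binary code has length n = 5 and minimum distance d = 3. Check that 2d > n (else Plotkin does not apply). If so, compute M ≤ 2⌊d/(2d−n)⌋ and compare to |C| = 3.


Plotkin bound M ≤ 6; given |C| = 3 ≤ bound (satisfied).

Check applicability: 2d = 6, n = 5.
2d − n = 1 > 0, so Plotkin applies.
Compute d/(2d−n) = 3/1 ≈ 3.0000.
⌊d/(2d−n)⌋ = 3.
Plotkin bound: M ≤ 2·3 = 6.
Given |C| = 3, check: satisfied.
This |C| is below the Plotkin bound.


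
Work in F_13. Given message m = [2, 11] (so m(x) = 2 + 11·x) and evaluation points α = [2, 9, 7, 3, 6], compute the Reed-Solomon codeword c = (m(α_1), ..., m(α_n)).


c = [11, 10, 1, 9, 3]

Message polynomial: m(x) = 2 + 11·x (mod 13).
For each evaluation point α_i, compute m(α_i) mod 13:
  α_1 = 2: Horner steps 11 → 11, so m(2) = 11.
  α_2 = 9: Horner steps 11 → 10, so m(9) = 10.
  α_3 = 7: Horner steps 11 → 1, so m(7) = 1.
  α_4 = 3: Horner steps 11 → 9, so m(3) = 9.
  α_5 = 6: Horner steps 11 → 3, so m(6) = 3.
Codeword c = [11, 10, 1, 9, 3] ∈ F_13^5.


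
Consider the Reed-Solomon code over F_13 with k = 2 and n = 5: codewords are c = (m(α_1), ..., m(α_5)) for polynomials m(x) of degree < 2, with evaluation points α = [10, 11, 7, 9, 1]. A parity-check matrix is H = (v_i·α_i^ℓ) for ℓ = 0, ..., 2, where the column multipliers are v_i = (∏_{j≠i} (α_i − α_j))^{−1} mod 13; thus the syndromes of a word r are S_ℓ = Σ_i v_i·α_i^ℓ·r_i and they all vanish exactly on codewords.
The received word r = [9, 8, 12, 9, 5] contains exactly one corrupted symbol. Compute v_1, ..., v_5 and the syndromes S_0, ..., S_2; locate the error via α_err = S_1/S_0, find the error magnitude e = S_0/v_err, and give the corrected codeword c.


S = (2, 5, 6), error at position 4, error magnitude e = 12, c = [9, 8, 12, 10, 5].

Step 1: column multipliers v_i = (∏_{j≠i}(α_i − α_j))^{−1} mod 13.
  i = 1 (α = 10): (10−11)(10−7)(10−9)(10−1) = (−1)·3·1·9 = −27 ≡ 12, so v_1 = 12^{−1} = 12 (mod 13).
  i = 2 (α = 11): (11−10)(11−7)(11−9)(11−1) = 1·4·2·10 = 80 ≡ 2, so v_2 = 2^{−1} = 7 (mod 13).
  i = 3 (α = 7): (7−10)(7−11)(7−9)(7−1) = (−3)·(−4)·(−2)·6 = −144 ≡ 12, so v_3 = 12^{−1} = 12 (mod 13).
  i = 4 (α = 9): (9−10)(9−11)(9−7)(9−1) = (−1)·(−2)·2·8 = 32 ≡ 6, so v_4 = 6^{−1} = 11 (mod 13).
  i = 5 (α = 1): (1−10)(1−11)(1−7)(1−9) = (−9)·(−10)·(−6)·(−8) = 4320 ≡ 4, so v_5 = 4^{−1} = 10 (mod 13).
  v = [12, 7, 12, 11, 10].
Step 2: syndromes of r = [9, 8, 12, 9, 5] (all sums mod 13).
  S_0 = Σ v_i r_i = 12·9 + 7·8 + 12·12 + 11·9 + 10·5 = 457 ≡ 2.
  S_1 = Σ v_i α_i r_i = 12·10·9 + 7·11·8 + 12·7·12 + 11·9·9 + 10·1·5 = 3645 ≡ 5.
  α_i^2 mod 13 = [9, 4, 10, 3, 1].
  S_2 = Σ v_i α_i^2 r_i = 12·9·9 + 7·4·8 + 12·10·12 + 11·3·9 + 10·1·5 = 2983 ≡ 6.
  S = (2, 5, 6) ≠ 0, so r is not a codeword (an error is present).
Step 3: locate the error. For a single error e at position i, S_ℓ = v_i·e·α_i^ℓ, so α_err = S_1/S_0.
  S_0^{−1} = 2^{−1} = 7 (mod 13), so α_err = 5·7 = 35 ≡ 9 = α_4. Error position i = 4.
  Consistency check: S_2/S_1 = 6·8 = 48 ≡ 9 = α_err ✓ (single-error assumption holds).
Step 4: error magnitude e = S_0/v_4 = S_0·∏_{j≠4}(α_4 − α_j) = 2·6 = 12 ≡ 12 (mod 13).
Step 5: correct position 4: c_4 = r_4 − e = 9 − 12 ≡ 10 (mod 13). Hence c = [9, 8, 12, 10, 5].
  Check: interpolating c through the α_i gives m(x) = 6 + 12·x (degree < 2) with m(α_i) = c_i for every i, so c is indeed a codeword.


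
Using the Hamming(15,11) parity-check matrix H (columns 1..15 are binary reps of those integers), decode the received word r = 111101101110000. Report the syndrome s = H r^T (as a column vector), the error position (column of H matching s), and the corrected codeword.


s = (1, 1, 0, 1)^T, error position = 13, corrected codeword c = 111101101110100

Compute s = H r^T mod 2 one row at a time:
  s_1 = 0 + 1 + 1 + 1 + 0 + 0 + 0 + 0 = 3 ≡ 1 (mod 2).
  s_2 = 1 + 0 + 1 + 1 + 0 + 0 + 0 + 0 = 3 ≡ 1 (mod 2).
  s_3 = 1 + 1 + 1 + 1 + 1 + 1 + 0 + 0 = 6 ≡ 0 (mod 2).
  s_4 = 1 + 1 + 0 + 1 + 1 + 1 + 0 + 0 = 5 ≡ 1 (mod 2).
s = (1, 1, 0, 1)^T — this equals column 13 of H (binary 1101), so error is at position 13.
Correct: flip bit 13 of r = 111101101110000 to get c = 111101101110100.


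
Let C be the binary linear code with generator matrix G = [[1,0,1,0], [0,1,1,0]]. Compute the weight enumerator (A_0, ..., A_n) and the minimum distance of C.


Weight distribution: A_0 = 1, A_2 = 3. Minimum distance d = 2.

Enumerate all 2^2 = 4 messages m ∈ F_2^2.
For each, compute codeword c = mG in F_2^4, then tally its weight.
  m = 00 → c = 0000, weight = 0.
  m = 10 → c = 1010, weight = 2.
  m = 01 → c = 0110, weight = 2.
  m = 11 → c = 1100, weight = 2.
Tally weights:
  weight 0: 1 codewords.
  weight 2: 3 codewords.
Minimum distance d = smallest w > 0 with A_w > 0 = 2.
Sanity: Σ A_w = 4 = 2^2 = 4 ✓.


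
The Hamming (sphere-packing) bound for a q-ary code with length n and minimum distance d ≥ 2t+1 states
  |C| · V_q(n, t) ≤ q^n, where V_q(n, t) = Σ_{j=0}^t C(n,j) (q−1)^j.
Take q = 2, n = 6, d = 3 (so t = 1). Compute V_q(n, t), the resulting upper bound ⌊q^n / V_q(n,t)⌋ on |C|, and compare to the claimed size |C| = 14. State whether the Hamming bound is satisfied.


V_q(n, t) = 7, q^n = 64, Hamming bound = 9, |C| = 14 > bound (violated).

Step 1: Compute V_q(n, t) = Σ_{j=0}^1 C(n, j) (q−1)^j.
  j = 0: C(6,0)·(1)^0 = 1·1 = 1.
  j = 1: C(6,1)·(1)^1 = 6·1 = 6.
  V_q(n, t) = 1 + 6 = 7.
Step 2: q^n = 2^6 = 64.
Step 3: Hamming bound ⌊q^n / V_q(n,t)⌋ = ⌊64/7⌋ = 9.
Step 4: Compare |C| = 14 to 9: violated.
The claimed |C| lies above the Hamming bound, so no 2-ary code of length 6 with d ≥ 3 can have 14 codewords.


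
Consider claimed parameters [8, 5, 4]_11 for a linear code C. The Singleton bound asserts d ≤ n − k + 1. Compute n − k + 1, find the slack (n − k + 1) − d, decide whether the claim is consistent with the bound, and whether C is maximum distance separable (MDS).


Singleton RHS = n − k + 1 = 4, slack = 0, bound satisfied, MDS.

Singleton bound: d ≤ n − k + 1.
Here n = 8, k = 5, so n − k + 1 = 4.
Given d = 4, check d ≤ 4: YES.
Slack = (n − k + 1) − d = 0.
The code is MDS (slack = 0).
Description: the claimed parameters are [8, 5, 4]_11; such a code would be MDS (meets Singleton bound).


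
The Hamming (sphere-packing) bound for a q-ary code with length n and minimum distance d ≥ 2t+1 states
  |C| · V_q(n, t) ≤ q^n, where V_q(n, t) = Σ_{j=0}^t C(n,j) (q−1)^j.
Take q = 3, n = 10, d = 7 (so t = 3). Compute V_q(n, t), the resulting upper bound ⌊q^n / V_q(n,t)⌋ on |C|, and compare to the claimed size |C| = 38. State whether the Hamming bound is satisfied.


V_q(n, t) = 1161, q^n = 59049, Hamming bound = 50, |C| = 38 ≤ bound (satisfied).

Step 1: Compute V_q(n, t) = Σ_{j=0}^3 C(n, j) (q−1)^j.
  j = 0: C(10,0)·(2)^0 = 1·1 = 1.
  j = 1: C(10,1)·(2)^1 = 10·2 = 20.
  j = 2: C(10,2)·(2)^2 = 45·4 = 180.
  j = 3: C(10,3)·(2)^3 = 120·8 = 960.
  V_q(n, t) = 1 + 20 + 180 + 960 = 1161.
Step 2: q^n = 3^10 = 59049.
Step 3: Hamming bound ⌊q^n / V_q(n,t)⌋ = ⌊59049/1161⌋ = 50.
Step 4: Compare |C| = 38 to 50: satisfied.
The claimed |C| lies below the Hamming bound.


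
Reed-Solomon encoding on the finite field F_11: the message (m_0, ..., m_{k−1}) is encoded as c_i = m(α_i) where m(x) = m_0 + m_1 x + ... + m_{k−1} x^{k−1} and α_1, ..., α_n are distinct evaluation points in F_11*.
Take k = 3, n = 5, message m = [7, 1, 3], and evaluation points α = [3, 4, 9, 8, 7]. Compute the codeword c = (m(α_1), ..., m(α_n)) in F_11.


c = [4, 4, 6, 9, 7]

Message polynomial: m(x) = 7 + 1·x + 3·x^2 (mod 11).
For each evaluation point α_i, compute m(α_i) mod 11:
  α_1 = 3: Horner steps 3 → 10 → 4, so m(3) = 4.
  α_2 = 4: Horner steps 3 → 2 → 4, so m(4) = 4.
  α_3 = 9: Horner steps 3 → 6 → 6, so m(9) = 6.
  α_4 = 8: Horner steps 3 → 3 → 9, so m(8) = 9.
  α_5 = 7: Horner steps 3 → 0 → 7, so m(7) = 7.
Codeword c = [4, 4, 6, 9, 7] ∈ F_11^5.


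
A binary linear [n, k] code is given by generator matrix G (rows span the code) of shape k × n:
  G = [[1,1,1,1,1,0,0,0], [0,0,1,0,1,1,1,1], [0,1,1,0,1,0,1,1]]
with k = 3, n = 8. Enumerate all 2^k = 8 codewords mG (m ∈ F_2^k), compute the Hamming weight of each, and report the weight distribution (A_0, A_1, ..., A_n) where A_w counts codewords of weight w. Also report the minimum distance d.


Weight distribution: A_0 = 1, A_2 = 1, A_4 = 1, A_5 = 4, A_6 = 1. Minimum distance d = 2.

Enumerate all 2^3 = 8 messages m ∈ F_2^3.
For each, compute codeword c = mG in F_2^8, then tally its weight.
  m = 000 → c = 00000000, weight = 0.
  m = 100 → c = 11111000, weight = 5.
  m = 010 → c = 00101111, weight = 5.
  m = 110 → c = 11010111, weight = 6.
  m = 001 → c = 01101011, weight = 5.
  m = 101 → c = 10010011, weight = 4.
  m = 011 → c = 01000100, weight = 2.
  m = 111 → c = 10111100, weight = 5.
Tally weights:
  weight 0: 1 codewords.
  weight 2: 1 codewords.
  weight 4: 1 codewords.
  weight 5: 4 codewords.
  weight 6: 1 codewords.
Minimum distance d = smallest w > 0 with A_w > 0 = 2.
Sanity: Σ A_w = 8 = 2^3 = 8 ✓.


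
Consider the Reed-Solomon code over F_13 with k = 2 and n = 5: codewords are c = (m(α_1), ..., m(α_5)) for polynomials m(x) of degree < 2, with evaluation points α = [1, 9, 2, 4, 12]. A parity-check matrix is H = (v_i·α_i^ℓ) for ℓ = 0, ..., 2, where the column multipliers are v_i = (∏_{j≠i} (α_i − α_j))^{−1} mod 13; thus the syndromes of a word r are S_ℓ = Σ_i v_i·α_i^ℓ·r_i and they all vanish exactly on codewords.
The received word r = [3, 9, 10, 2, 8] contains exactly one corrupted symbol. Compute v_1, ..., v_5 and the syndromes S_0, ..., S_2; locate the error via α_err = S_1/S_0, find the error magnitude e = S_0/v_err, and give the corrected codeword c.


S = (1, 2, 4), error at position 3, error magnitude e = 3, c = [3, 9, 7, 2, 8].

Step 1: column multipliers v_i = (∏_{j≠i}(α_i − α_j))^{−1} mod 13.
  i = 1 (α = 1): (1−9)(1−2)(1−4)(1−12) = (−8)·(−1)·(−3)·(−11) = 264 ≡ 4, so v_1 = 4^{−1} = 10 (mod 13).
  i = 2 (α = 9): (9−1)(9−2)(9−4)(9−12) = 8·7·5·(−3) = −840 ≡ 5, so v_2 = 5^{−1} = 8 (mod 13).
  i = 3 (α = 2): (2−1)(2−9)(2−4)(2−12) = 1·(−7)·(−2)·(−10) = −140 ≡ 3, so v_3 = 3^{−1} = 9 (mod 13).
  i = 4 (α = 4): (4−1)(4−9)(4−2)(4−12) = 3·(−5)·2·(−8) = 240 ≡ 6, so v_4 = 6^{−1} = 11 (mod 13).
  i = 5 (α = 12): (12−1)(12−9)(12−2)(12−4) = 11·3·10·8 = 2640 ≡ 1, so v_5 = 1^{−1} = 1 (mod 13).
  v = [10, 8, 9, 11, 1].
Step 2: syndromes of r = [3, 9, 10, 2, 8] (all sums mod 13).
  S_0 = Σ v_i r_i = 10·3 + 8·9 + 9·10 + 11·2 + 1·8 = 222 ≡ 1.
  S_1 = Σ v_i α_i r_i = 10·1·3 + 8·9·9 + 9·2·10 + 11·4·2 + 1·12·8 = 1042 ≡ 2.
  α_i^2 mod 13 = [1, 3, 4, 3, 1].
  S_2 = Σ v_i α_i^2 r_i = 10·1·3 + 8·3·9 + 9·4·10 + 11·3·2 + 1·1·8 = 680 ≡ 4.
  S = (1, 2, 4) ≠ 0, so r is not a codeword (an error is present).
Step 3: locate the error. For a single error e at position i, S_ℓ = v_i·e·α_i^ℓ, so α_err = S_1/S_0.
  S_0^{−1} = 1^{−1} = 1 (mod 13), so α_err = 2·1 = 2 ≡ 2 = α_3. Error position i = 3.
  Consistency check: S_2/S_1 = 4·7 = 28 ≡ 2 = α_err ✓ (single-error assumption holds).
Step 4: error magnitude e = S_0/v_3 = S_0·∏_{j≠3}(α_3 − α_j) = 1·3 = 3 ≡ 3 (mod 13).
Step 5: correct position 3: c_3 = r_3 − e = 10 − 3 ≡ 7 (mod 13). Hence c = [3, 9, 7, 2, 8].
  Check: interpolating c through the α_i gives m(x) = 12 + 4·x (degree < 2) with m(α_i) = c_i for every i, so c is indeed a codeword.


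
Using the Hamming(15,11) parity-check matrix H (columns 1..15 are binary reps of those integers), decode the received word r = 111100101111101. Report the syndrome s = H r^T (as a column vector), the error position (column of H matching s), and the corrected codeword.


s = (0, 1, 0, 1)^T, error position = 5, corrected codeword c = 111110101111101

Compute s = H r^T mod 2 one row at a time:
  s_1 = 0 + 1 + 1 + 1 + 1 + 1 + 0 + 1 = 6 ≡ 0 (mod 2).
  s_2 = 1 + 0 + 0 + 1 + 1 + 1 + 0 + 1 = 5 ≡ 1 (mod 2).
  s_3 = 1 + 1 + 0 + 1 + 1 + 1 + 0 + 1 = 6 ≡ 0 (mod 2).
  s_4 = 1 + 1 + 0 + 1 + 1 + 1 + 1 + 1 = 7 ≡ 1 (mod 2).
s = (0, 1, 0, 1)^T — this equals column 5 of H (binary 0101), so error is at position 5.
Correct: flip bit 5 of r = 111100101111101 to get c = 111110101111101.


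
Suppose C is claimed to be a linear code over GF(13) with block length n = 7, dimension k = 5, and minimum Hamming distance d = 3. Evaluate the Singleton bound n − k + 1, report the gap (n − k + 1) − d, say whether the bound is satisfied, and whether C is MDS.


Singleton RHS = n − k + 1 = 3, slack = 0, bound satisfied, MDS.

Singleton bound: d ≤ n − k + 1.
Here n = 7, k = 5, so n − k + 1 = 3.
Given d = 3, check d ≤ 3: YES.
Slack = (n − k + 1) − d = 0.
The code is MDS (slack = 0).
Description: the claimed parameters are [7, 5, 3]_13; such a code would be MDS (meets Singleton bound).


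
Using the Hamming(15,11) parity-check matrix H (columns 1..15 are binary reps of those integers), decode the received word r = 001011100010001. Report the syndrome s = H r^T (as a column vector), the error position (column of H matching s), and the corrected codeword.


s = (0, 0, 1, 1)^T, error position = 3, corrected codeword c = 000011100010001

Compute s = H r^T mod 2 one row at a time:
  s_1 = 0 + 0 + 0 + 1 + 0 + 0 + 0 + 1 = 2 ≡ 0 (mod 2).
  s_2 = 0 + 1 + 1 + 1 + 0 + 0 + 0 + 1 = 4 ≡ 0 (mod 2).
  s_3 = 0 + 1 + 1 + 1 + 0 + 1 + 0 + 1 = 5 ≡ 1 (mod 2).
  s_4 = 0 + 1 + 1 + 1 + 0 + 1 + 0 + 1 = 5 ≡ 1 (mod 2).
s = (0, 0, 1, 1)^T — this equals column 3 of H (binary 0011), so error is at position 3.
Correct: flip bit 3 of r = 001011100010001 to get c = 000011100010001.


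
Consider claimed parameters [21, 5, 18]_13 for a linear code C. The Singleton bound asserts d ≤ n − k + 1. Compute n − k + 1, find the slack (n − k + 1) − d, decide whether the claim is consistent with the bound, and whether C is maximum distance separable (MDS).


Singleton RHS = n − k + 1 = 17, slack = -1, bound violated (no such code; not MDS).

Singleton bound: d ≤ n − k + 1.
Here n = 21, k = 5, so n − k + 1 = 17.
Given d = 18, check d ≤ 17: NO.
Slack = (n − k + 1) − d = -1.
The slack is negative: d = 18 exceeds n − k + 1 = 17 by 1, so the Singleton bound is violated and no linear [21, 5, 18]_13 code can exist. In particular it is not MDS (MDS requires d = n − k + 1 exactly).
Description: the claimed parameters are [21, 5, 18]_13; such a code would be impossible (violates the Singleton bound).


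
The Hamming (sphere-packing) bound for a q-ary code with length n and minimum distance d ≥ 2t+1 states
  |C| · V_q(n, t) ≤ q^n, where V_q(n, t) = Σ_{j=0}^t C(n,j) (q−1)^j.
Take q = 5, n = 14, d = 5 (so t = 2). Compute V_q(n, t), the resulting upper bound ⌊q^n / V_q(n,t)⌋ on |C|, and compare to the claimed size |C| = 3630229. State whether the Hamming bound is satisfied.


V_q(n, t) = 1513, q^n = 6103515625, Hamming bound = 4034048, |C| = 3630229 ≤ bound (satisfied).

Step 1: Compute V_q(n, t) = Σ_{j=0}^2 C(n, j) (q−1)^j.
  j = 0: C(14,0)·(4)^0 = 1·1 = 1.
  j = 1: C(14,1)·(4)^1 = 14·4 = 56.
  j = 2: C(14,2)·(4)^2 = 91·16 = 1456.
  V_q(n, t) = 1 + 56 + 1456 = 1513.
Step 2: q^n = 5^14 = 6103515625.
Step 3: Hamming bound ⌊q^n / V_q(n,t)⌋ = ⌊6103515625/1513⌋ = 4034048.
Step 4: Compare |C| = 3630229 to 4034048: satisfied.
The claimed |C| lies below the Hamming bound.


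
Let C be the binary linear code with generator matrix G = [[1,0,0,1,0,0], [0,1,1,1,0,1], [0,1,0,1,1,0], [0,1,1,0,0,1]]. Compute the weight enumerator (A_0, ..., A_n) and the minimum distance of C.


Weight distribution: A_0 = 1, A_1 = 2, A_2 = 2, A_3 = 4, A_4 = 5, A_5 = 2. Minimum distance d = 1.

Enumerate all 2^4 = 16 messages m ∈ F_2^4.
For each, compute codeword c = mG in F_2^6, then tally its weight.
  m = 0000 → c = 000000, weight = 0.
  m = 1000 → c = 100100, weight = 2.
  m = 0100 → c = 011101, weight = 4.
  m = 1100 → c = 111001, weight = 4.
  m = 0010 → c = 010110, weight = 3.
  m = 1010 → c = 110010, weight = 3.
  m = 0110 → c = 001011, weight = 3.
  m = 1110 → c = 101111, weight = 5.
  m = 0001 → c = 011001, weight = 3.
  m = 1001 → c = 111101, weight = 5.
  m = 0101 → c = 000100, weight = 1.
  m = 1101 → c = 100000, weight = 1.
  m = 0011 → c = 001111, weight = 4.
  m = 1011 → c = 101011, weight = 4.
  m = 0111 → c = 010010, weight = 2.
  m = 1111 → c = 110110, weight = 4.
Tally weights:
  weight 0: 1 codewords.
  weight 1: 2 codewords.
  weight 2: 2 codewords.
  weight 3: 4 codewords.
  weight 4: 5 codewords.
  weight 5: 2 codewords.
Minimum distance d = smallest w > 0 with A_w > 0 = 1.
Sanity: Σ A_w = 16 = 2^4 = 16 ✓.


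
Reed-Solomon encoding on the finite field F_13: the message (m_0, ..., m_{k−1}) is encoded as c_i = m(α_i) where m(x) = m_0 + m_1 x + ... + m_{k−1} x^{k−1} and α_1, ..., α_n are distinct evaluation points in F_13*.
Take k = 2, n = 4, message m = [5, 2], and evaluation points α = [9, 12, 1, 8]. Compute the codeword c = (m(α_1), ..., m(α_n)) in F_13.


c = [10, 3, 7, 8]

Message polynomial: m(x) = 5 + 2·x (mod 13).
For each evaluation point α_i, compute m(α_i) mod 13:
  α_1 = 9: Horner steps 2 → 10, so m(9) = 10.
  α_2 = 12: Horner steps 2 → 3, so m(12) = 3.
  α_3 = 1: Horner steps 2 → 7, so m(1) = 7.
  α_4 = 8: Horner steps 2 → 8, so m(8) = 8.
Codeword c = [10, 3, 7, 8] ∈ F_13^4.


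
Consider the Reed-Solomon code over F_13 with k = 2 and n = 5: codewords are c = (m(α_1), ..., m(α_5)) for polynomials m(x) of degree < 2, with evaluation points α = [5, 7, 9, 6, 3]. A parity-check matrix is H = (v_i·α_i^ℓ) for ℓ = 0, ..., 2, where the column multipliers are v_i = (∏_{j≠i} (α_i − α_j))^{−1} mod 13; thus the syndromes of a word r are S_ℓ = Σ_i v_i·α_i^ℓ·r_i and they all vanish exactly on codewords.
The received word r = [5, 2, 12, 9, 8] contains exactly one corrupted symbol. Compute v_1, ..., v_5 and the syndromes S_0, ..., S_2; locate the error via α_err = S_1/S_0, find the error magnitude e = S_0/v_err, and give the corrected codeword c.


S = (10, 8, 9), error at position 4, error magnitude e = 12, c = [5, 2, 12, 10, 8].

Step 1: column multipliers v_i = (∏_{j≠i}(α_i − α_j))^{−1} mod 13.
  i = 1 (α = 5): (5−7)(5−9)(5−6)(5−3) = (−2)·(−4)·(−1)·2 = −16 ≡ 10, so v_1 = 10^{−1} = 4 (mod 13).
  i = 2 (α = 7): (7−5)(7−9)(7−6)(7−3) = 2·(−2)·1·4 = −16 ≡ 10, so v_2 = 10^{−1} = 4 (mod 13).
  i = 3 (α = 9): (9−5)(9−7)(9−6)(9−3) = 4·2·3·6 = 144 ≡ 1, so v_3 = 1^{−1} = 1 (mod 13).
  i = 4 (α = 6): (6−5)(6−7)(6−9)(6−3) = 1·(−1)·(−3)·3 = 9 ≡ 9, so v_4 = 9^{−1} = 3 (mod 13).
  i = 5 (α = 3): (3−5)(3−7)(3−9)(3−6) = (−2)·(−4)·(−6)·(−3) = 144 ≡ 1, so v_5 = 1^{−1} = 1 (mod 13).
  v = [4, 4, 1, 3, 1].
Step 2: syndromes of r = [5, 2, 12, 9, 8] (all sums mod 13).
  S_0 = Σ v_i r_i = 4·5 + 4·2 + 1·12 + 3·9 + 1·8 = 75 ≡ 10.
  S_1 = Σ v_i α_i r_i = 4·5·5 + 4·7·2 + 1·9·12 + 3·6·9 + 1·3·8 = 450 ≡ 8.
  α_i^2 mod 13 = [12, 10, 3, 10, 9].
  S_2 = Σ v_i α_i^2 r_i = 4·12·5 + 4·10·2 + 1·3·12 + 3·10·9 + 1·9·8 = 698 ≡ 9.
  S = (10, 8, 9) ≠ 0, so r is not a codeword (an error is present).
Step 3: locate the error. For a single error e at position i, S_ℓ = v_i·e·α_i^ℓ, so α_err = S_1/S_0.
  S_0^{−1} = 10^{−1} = 4 (mod 13), so α_err = 8·4 = 32 ≡ 6 = α_4. Error position i = 4.
  Consistency check: S_2/S_1 = 9·5 = 45 ≡ 6 = α_err ✓ (single-error assumption holds).
Step 4: error magnitude e = S_0/v_4 = S_0·∏_{j≠4}(α_4 − α_j) = 10·9 = 90 ≡ 12 (mod 13).
Step 5: correct position 4: c_4 = r_4 − e = 9 − 12 ≡ 10 (mod 13). Hence c = [5, 2, 12, 10, 8].
  Check: interpolating c through the α_i gives m(x) = 6 + 5·x (degree < 2) with m(α_i) = c_i for every i, so c is indeed a codeword.


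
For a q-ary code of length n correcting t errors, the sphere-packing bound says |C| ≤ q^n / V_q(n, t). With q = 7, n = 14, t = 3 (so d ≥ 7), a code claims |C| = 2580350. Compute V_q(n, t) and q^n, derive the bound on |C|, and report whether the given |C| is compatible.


V_q(n, t) = 81985, q^n = 678223072849, Hamming bound = 8272526, |C| = 2580350 ≤ bound (satisfied).

Step 1: Compute V_q(n, t) = Σ_{j=0}^3 C(n, j) (q−1)^j.
  j = 0: C(14,0)·(6)^0 = 1·1 = 1.
  j = 1: C(14,1)·(6)^1 = 14·6 = 84.
  j = 2: C(14,2)·(6)^2 = 91·36 = 3276.
  j = 3: C(14,3)·(6)^3 = 364·216 = 78624.
  V_q(n, t) = 1 + 84 + 3276 + 78624 = 81985.
Step 2: q^n = 7^14 = 678223072849.
Step 3: Hamming bound ⌊q^n / V_q(n,t)⌋ = ⌊678223072849/81985⌋ = 8272526.
Step 4: Compare |C| = 2580350 to 8272526: satisfied.
The claimed |C| lies below the Hamming bound.


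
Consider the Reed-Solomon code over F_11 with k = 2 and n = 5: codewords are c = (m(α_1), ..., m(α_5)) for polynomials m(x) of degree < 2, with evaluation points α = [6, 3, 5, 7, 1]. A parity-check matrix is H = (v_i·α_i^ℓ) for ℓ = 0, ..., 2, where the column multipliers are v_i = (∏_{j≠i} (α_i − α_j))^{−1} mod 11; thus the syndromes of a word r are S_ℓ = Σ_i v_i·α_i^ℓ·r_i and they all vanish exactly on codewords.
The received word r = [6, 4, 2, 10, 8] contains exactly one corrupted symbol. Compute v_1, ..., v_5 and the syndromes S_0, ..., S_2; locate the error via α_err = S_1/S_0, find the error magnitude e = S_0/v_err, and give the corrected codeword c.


S = (3, 9, 5), error at position 2, error magnitude e = 10, c = [6, 5, 2, 10, 8].

Step 1: column multipliers v_i = (∏_{j≠i}(α_i − α_j))^{−1} mod 11.
  i = 1 (α = 6): (6−3)(6−5)(6−7)(6−1) = 3·1·(−1)·5 = −15 ≡ 7, so v_1 = 7^{−1} = 8 (mod 11).
  i = 2 (α = 3): (3−6)(3−5)(3−7)(3−1) = (−3)·(−2)·(−4)·2 = −48 ≡ 7, so v_2 = 7^{−1} = 8 (mod 11).
  i = 3 (α = 5): (5−6)(5−3)(5−7)(5−1) = (−1)·2·(−2)·4 = 16 ≡ 5, so v_3 = 5^{−1} = 9 (mod 11).
  i = 4 (α = 7): (7−6)(7−3)(7−5)(7−1) = 1·4·2·6 = 48 ≡ 4, so v_4 = 4^{−1} = 3 (mod 11).
  i = 5 (α = 1): (1−6)(1−3)(1−5)(1−7) = (−5)·(−2)·(−4)·(−6) = 240 ≡ 9, so v_5 = 9^{−1} = 5 (mod 11).
  v = [8, 8, 9, 3, 5].
Step 2: syndromes of r = [6, 4, 2, 10, 8] (all sums mod 11).
  S_0 = Σ v_i r_i = 8·6 + 8·4 + 9·2 + 3·10 + 5·8 = 168 ≡ 3.
  S_1 = Σ v_i α_i r_i = 8·6·6 + 8·3·4 + 9·5·2 + 3·7·10 + 5·1·8 = 724 ≡ 9.
  α_i^2 mod 11 = [3, 9, 3, 5, 1].
  S_2 = Σ v_i α_i^2 r_i = 8·3·6 + 8·9·4 + 9·3·2 + 3·5·10 + 5·1·8 = 676 ≡ 5.
  S = (3, 9, 5) ≠ 0, so r is not a codeword (an error is present).
Step 3: locate the error. For a single error e at position i, S_ℓ = v_i·e·α_i^ℓ, so α_err = S_1/S_0.
  S_0^{−1} = 3^{−1} = 4 (mod 11), so α_err = 9·4 = 36 ≡ 3 = α_2. Error position i = 2.
  Consistency check: S_2/S_1 = 5·5 = 25 ≡ 3 = α_err ✓ (single-error assumption holds).
Step 4: error magnitude e = S_0/v_2 = S_0·∏_{j≠2}(α_2 − α_j) = 3·7 = 21 ≡ 10 (mod 11).
Step 5: correct position 2: c_2 = r_2 − e = 4 − 10 ≡ 5 (mod 11). Hence c = [6, 5, 2, 10, 8].
  Check: interpolating c through the α_i gives m(x) = 4 + 4·x (degree < 2) with m(α_i) = c_i for every i, so c is indeed a codeword.
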